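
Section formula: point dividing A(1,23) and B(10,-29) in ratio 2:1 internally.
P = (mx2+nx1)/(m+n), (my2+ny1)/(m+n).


Px = (2*10 + 1*1)/3 = 21/3 = 7.0000
Py = (2*(-29) + 1*23)/3 = -35/3 = -11.6667

P = (7.0000, -11.6667)


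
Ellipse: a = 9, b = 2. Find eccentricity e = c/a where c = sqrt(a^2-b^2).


c = sqrt(81-4) = sqrt(77) = 8.7750
e = c/a = sqrt(77)/9 = 0.9750

e = 0.9750


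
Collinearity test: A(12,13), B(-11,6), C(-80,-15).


12*(6+ 15) - 11*(-15-13) - 80*(13-6)
= 252 + 308 - 560 = 0

Yes, collinear (determinant = 0)


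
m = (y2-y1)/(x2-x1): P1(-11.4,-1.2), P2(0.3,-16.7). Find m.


dy = -16.7 + 1.2 = -15.5
dx = 0.3 + 11.4 = 11.7
m = -15.5/11.7 = -1.3248

m = -1.3248


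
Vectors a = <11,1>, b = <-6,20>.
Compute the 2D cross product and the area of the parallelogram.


cross = 11*20 - 1*(-6) = 220 + 6 = 226
Parallelogram area = |226| = 226

cross = 226, parallelogram area = 226


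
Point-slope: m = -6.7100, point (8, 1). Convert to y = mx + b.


y - 1 = -6.7100(x - 8)
y = -6.7100x + 1 + 6.7100*8
y = -6.7100x + 54.6800

y = -6.7100x + 54.6800


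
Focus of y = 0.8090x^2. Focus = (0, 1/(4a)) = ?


a = 0.8090
4a = 3.2360
focus = (0, 1/3.2360) = (0, 0.3090)

Focus = (0, 0.3090)


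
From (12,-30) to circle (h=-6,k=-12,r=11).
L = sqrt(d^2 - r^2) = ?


d = sqrt((12+ 6)^2 + (-30+ 12)^2) = sqrt(324+324) = 25.4558
L = sqrt(648.0000 - 121) = sqrt(527.0000) = 22.9565

22.9565


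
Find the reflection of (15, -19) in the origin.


Reflection rule for origin: (-x, -y)
(15, -19) -> (-15, 19)

(-15, 19)


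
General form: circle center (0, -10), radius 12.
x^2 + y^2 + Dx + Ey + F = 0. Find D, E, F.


(x-0)^2 + (y+ 10)^2 = 12^2
D = -2h = 0, E = -2k = 20
F = h^2+k^2-r^2 = 0+100-144 = -44

D = 0, E = 20, F = -44


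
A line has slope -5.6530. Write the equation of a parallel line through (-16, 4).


Parallel lines have equal slopes.
m2 = -5.6530
b2 = 4 + 5.6530*(-16) = -86.4480

y = -5.6530x - 86.4480


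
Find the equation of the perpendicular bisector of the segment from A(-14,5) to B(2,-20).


Midpoint = (-6, -7.5)
Slope of AB = dy/dx = -25/16 = -1.5625
Perp slope = -dx/dy = 16/25 = 0.6400
b = My - (perp slope)*Mx = -7.5 + (16*(-6))/(-25) = -7.5 + 3.8400 = -3.6600

y = 0.6400x - 3.6600


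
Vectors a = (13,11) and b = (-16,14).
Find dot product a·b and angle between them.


a·b = 13*(-16) + 11*14 = -208 + 154 = -54
|a| = sqrt(169+121) = 17.0294
|b| = sqrt(256+196) = 21.2603
cos(theta) = -54/(sqrt(290)*sqrt(452)) = -54/sqrt(131080) = -0.149151
theta = arccos(-54/sqrt(131080)) = 98.5777 degrees

a·b = -54, theta = 98.5777 deg


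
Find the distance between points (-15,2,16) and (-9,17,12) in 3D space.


dx=6, dy=15, dz=-4
d = sqrt(36+225+16) = sqrt(277) = 16.6433

16.6433


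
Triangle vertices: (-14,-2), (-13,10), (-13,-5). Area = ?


-14*(10+ 5) = -210
-13*(-5+ 2) = 39
-13*(-2-10) = 156
sum = -15
Area = |-15|/2 = 7.5000

7.5000 sq units


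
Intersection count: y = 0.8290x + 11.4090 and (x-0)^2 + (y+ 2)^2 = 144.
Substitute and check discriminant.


Substitute y = 0.8290x + 11.4090: (x-0)^2 + (0.8290x+11.4090+ 2)^2 = 144
Expand to Ax^2 + Bx + C = 0, where b-k = 13.409
A = 1+m^2 = 1.687241
B = 2(m(b-k) - h) = 2(0.8290*13.409 - 0) = 22.232122
C = h^2 + (b-k)^2 - r^2 = 0 + 179.801281 - 144 = 35.801281
disc = B^2-4AC = 494.2672 - 241.6216 = 252.6456
disc > 0

2 intersection points


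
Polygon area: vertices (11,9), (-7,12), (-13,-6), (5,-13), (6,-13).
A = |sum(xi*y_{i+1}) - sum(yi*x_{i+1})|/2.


sum(xi*y_{i+1}) = 11*12 - 7*(-6) - 13*(-13) + 5*(-13) + 6*9 = 332
sum(yi*x_{i+1}) = 9*(-7) + 12*(-13) - 6*5 - 13*6 - 13*11 = -470
Area = |332 + 470|/2 = 802/2 = 401.0000

401.0000 sq units


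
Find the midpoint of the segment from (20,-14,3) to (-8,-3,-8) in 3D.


Mx = (20- 8)/2 = 6.0000
My = (-14- 3)/2 = -8.5000
Mz = (3- 8)/2 = -2.5000

M = (6.0000, -8.5000, -2.5000)


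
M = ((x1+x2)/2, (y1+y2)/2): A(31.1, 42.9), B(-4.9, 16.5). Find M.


Mx = (31.1 - 4.9)/2 = 26.2/2 = 13.1000
My = (42.9 + 16.5)/2 = 59.4/2 = 29.7000

(13.1000, 29.7000)


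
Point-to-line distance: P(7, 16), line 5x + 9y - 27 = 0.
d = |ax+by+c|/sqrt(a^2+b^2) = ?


|5*7 + 9*16 - 27| = |152| = 152
sqrt(25 + 81) = sqrt(106) = 10.2956
d = 152/sqrt(106) = 14.7635

14.7635


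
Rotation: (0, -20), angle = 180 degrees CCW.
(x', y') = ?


cos(180) = -1, sin(180) = 0
x' = 0*(-1) + 20*0 = 0
y' = 0*0 - 20*(-1) = 20

(0, 20)


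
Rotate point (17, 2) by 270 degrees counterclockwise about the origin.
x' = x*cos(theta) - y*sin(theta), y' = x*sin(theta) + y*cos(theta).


cos(270) = 0, sin(270) = -1
x' = 17*0 - 2*(-1) = 2
y' = 17*(-1) + 2*0 = -17

(2, -17)


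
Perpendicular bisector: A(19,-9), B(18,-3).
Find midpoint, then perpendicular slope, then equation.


Midpoint = (18.5, -6)
Slope of AB = dy/dx = 6/(-1) = -6.0000
Perp slope = -dx/dy = 1/6 = 0.1667
b = My - (perp slope)*Mx = -6 + (-1*18.5)/6 = -6 - 3.0833 = -9.0833

y = 0.1667x - 9.0833


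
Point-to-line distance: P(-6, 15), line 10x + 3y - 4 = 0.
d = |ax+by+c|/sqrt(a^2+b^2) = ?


|10*(-6) + 3*15 - 4| = |-19| = 19
sqrt(100 + 9) = sqrt(109) = 10.4403
d = 19/sqrt(109) = 1.8199

1.8199


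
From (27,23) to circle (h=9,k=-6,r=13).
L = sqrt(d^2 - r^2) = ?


d = sqrt((27-9)^2 + (23+ 6)^2) = sqrt(324+841) = 34.1321
L = sqrt(1165.0000 - 169) = sqrt(996.0000) = 31.5595

31.5595


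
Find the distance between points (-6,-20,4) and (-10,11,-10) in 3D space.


dx=-4, dy=31, dz=-14
d = sqrt(16+961+196) = sqrt(1173) = 34.2491

34.2491


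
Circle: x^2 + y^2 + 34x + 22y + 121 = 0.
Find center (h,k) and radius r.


h = -D/2 = -34/2 = -17
k = -E/2 = -22/2 = -11
r^2 = h^2 + k^2 - F = 289 + 121 - 121 = 289
r = 17

Center (-17, -11), radius = 17


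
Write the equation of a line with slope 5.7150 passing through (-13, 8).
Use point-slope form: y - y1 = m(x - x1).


y - 8 = 5.7150(x + 13)
y = 5.7150x + 8 - 5.7150*(-13)
y = 5.7150x + 82.2950

y = 5.7150x + 82.2950


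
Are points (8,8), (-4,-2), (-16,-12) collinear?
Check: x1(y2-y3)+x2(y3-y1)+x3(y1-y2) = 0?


8*(-2+ 12) - 4*(-12-8) - 16*(8+ 2)
= 80 + 80 - 160 = 0

Yes, collinear (determinant = 0)


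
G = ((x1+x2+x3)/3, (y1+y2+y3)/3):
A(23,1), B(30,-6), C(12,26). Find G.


Gx = (23+30+12)/3 = 65/3 = 21.6667
Gy = (1- 6+26)/3 = 21/3 = 7.0000

G = (21.6667, 7.0000)


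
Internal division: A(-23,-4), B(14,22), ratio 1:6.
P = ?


Px = (1*14 + 6*(-23))/7 = -124/7 = -17.7143
Py = (1*22 + 6*(-4))/7 = -2/7 = -0.2857

P = (-17.7143, -0.2857)


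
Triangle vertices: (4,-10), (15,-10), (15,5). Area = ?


4*(-10-5) = -60
15*(5+ 10) = 225
15*(-10+ 10) = 0
sum = 165
Area = |165|/2 = 82.5000

82.5000 sq units


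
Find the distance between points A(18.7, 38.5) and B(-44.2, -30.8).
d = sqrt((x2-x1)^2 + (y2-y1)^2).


dx = -44.2 - 18.7 = -62.9
dy = -30.8 - 38.5 = -69.3
d = sqrt(3956.41 + 4802.49) = sqrt(8758.9) = 93.5890

93.5890


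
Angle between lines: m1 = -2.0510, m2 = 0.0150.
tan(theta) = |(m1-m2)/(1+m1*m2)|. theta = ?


m1-m2 = -2.066
1+m1*m2 = 0.969235
tan(theta) = |-2.066/0.969235| = 2.131578
theta = arctan(|-2.066/0.969235|) = 64.8670 degrees (acute angle)

64.8670 degrees


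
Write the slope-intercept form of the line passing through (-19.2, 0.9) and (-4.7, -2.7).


m = (-3.6)/(14.5) = -0.2483
b = y1 - m*x1 = 0.9 - (-3.6*(-19.2))/(14.5) = 0.9 - 4.7669 = -3.8669

y = -0.2483x - 3.8669


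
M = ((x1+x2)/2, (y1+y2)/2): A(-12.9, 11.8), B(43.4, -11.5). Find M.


Mx = (-12.9 + 43.4)/2 = 30.5/2 = 15.2500
My = (11.8 - 11.5)/2 = 0.3/2 = 0.1500

(15.2500, 0.1500)


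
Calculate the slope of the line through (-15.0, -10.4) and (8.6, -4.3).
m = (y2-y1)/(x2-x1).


dy = -4.3 + 10.4 = 6.1
dx = 8.6 + 15.0 = 23.6
m = 6.1/23.6 = 0.2585

m = 0.2585


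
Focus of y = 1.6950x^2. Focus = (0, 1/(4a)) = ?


a = 1.6950
4a = 6.7800
focus = (0, 1/6.7800) = (0, 0.1475)

Focus = (0, 0.1475)


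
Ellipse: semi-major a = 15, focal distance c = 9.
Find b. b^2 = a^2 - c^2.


b^2 = 15^2 - (9)^2 = 225 - 81 = 144
b = sqrt(144) = 12

b = 12


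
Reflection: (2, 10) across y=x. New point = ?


Reflection rule for y=x: (y, x)
(2, 10) -> (10, 2)

(10, 2)


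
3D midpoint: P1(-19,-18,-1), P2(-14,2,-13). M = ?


Mx = (-19- 14)/2 = -16.5000
My = (-18+2)/2 = -8.0000
Mz = (-1- 13)/2 = -7.0000

M = (-16.5000, -8.0000, -7.0000)


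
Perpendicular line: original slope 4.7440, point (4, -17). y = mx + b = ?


Perpendicular slope = -1/m1 = -1/4.7440 = -0.2108
b2 = y0 - m2*x0 = -17 + 4/4.7440 = -17 + 0.8432 = -16.1568

y = -0.2108x - 16.1568


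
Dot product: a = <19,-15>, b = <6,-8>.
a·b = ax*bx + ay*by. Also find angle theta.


a·b = 19*6 - 15*(-8) = 114 + 120 = 234
|a| = sqrt(361+225) = 24.2074
|b| = sqrt(36+64) = 10.0000
cos(theta) = 234/(sqrt(586)*sqrt(100)) = 234/sqrt(58600) = 0.966645
theta = arccos(234/sqrt(58600)) = 14.8399 degrees

a·b = 234, theta = 14.8399 deg


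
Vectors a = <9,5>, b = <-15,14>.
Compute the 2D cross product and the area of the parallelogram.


cross = 9*14 - 5*(-15) = 126 + 75 = 201
Parallelogram area = |201| = 201

cross = 201, parallelogram area = 201


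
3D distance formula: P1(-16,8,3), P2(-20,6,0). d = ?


dx=-4, dy=-2, dz=-3
d = sqrt(16+4+9) = sqrt(29) = 5.3852

5.3852


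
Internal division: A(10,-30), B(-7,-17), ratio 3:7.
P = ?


Px = (3*(-7) + 7*10)/10 = 49/10 = 4.9000
Py = (3*(-17) + 7*(-30))/10 = -261/10 = -26.1000

P = (4.9000, -26.1000)


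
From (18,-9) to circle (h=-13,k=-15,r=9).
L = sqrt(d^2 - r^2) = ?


d = sqrt((18+ 13)^2 + (-9+ 15)^2) = sqrt(961+36) = 31.5753
L = sqrt(997.0000 - 81) = sqrt(916.0000) = 30.2655

30.2655


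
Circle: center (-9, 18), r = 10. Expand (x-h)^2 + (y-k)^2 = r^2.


(x+ 9)^2 + (y-18)^2 = 10^2
D = -2h = 18, E = -2k = -36
F = h^2+k^2-r^2 = 81+324-100 = 305

x^2 + y^2 + 18x - 36y + 305 = 0


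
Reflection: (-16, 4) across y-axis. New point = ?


Reflection rule for y-axis: (-x, y)
(-16, 4) -> (16, 4)

(16, 4)


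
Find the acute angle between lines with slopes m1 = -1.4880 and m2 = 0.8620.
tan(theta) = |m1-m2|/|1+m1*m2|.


m1-m2 = -2.35
1+m1*m2 = -0.282656
tan(theta) = |-2.35/(-0.282656)| = 8.313993
theta = arctan(|-2.35/(-0.282656)|) = 83.1415 degrees (acute angle)

83.1415 degrees


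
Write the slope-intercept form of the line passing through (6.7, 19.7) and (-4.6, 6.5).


m = (-13.2)/(-11.3) = 1.1681
b = y1 - m*x1 = 19.7 - (-13.2*6.7)/(-11.3) = 19.7 - 7.8265 = 11.8735

y = 1.1681x + 11.8735


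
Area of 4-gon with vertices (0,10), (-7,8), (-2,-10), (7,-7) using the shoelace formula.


sum(xi*y_{i+1}) = 0*8 - 7*(-10) - 2*(-7) + 7*10 = 154
sum(yi*x_{i+1}) = 10*(-7) + 8*(-2) - 10*7 - 7*0 = -156
Area = |154 + 156|/2 = 310/2 = 155.0000

155.0000 sq units


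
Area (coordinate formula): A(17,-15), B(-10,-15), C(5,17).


17*(-15-17) = -544
-10*(17+ 15) = -320
5*(-15+ 15) = 0
sum = -864
Area = |-864|/2 = 432.0000

432.0000 sq units


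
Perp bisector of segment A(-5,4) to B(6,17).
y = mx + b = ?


Midpoint = (0.5, 10.5)
Slope of AB = dy/dx = 13/11 = 1.1818
Perp slope = -dx/dy = -11/13 = -0.8462
b = My - (perp slope)*Mx = 10.5 + (11*0.5)/13 = 10.5 + 0.4231 = 10.9231

y = -0.8462x + 10.9231


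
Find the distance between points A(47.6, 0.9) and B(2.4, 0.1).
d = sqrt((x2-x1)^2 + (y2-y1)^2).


dx = 2.4 - 47.6 = -45.2
dy = 0.1 - 0.9 = -0.8
d = sqrt(2043.04 + 0.64) = sqrt(2043.68) = 45.2071

45.2071


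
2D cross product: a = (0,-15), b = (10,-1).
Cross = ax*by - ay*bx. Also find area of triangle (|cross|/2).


cross = 0*(-1) + 15*10 = 0 + 150 = 150
Triangle area = |150|/2 = 150/2 = 75.0000

cross = 150, triangle area = 75.0000


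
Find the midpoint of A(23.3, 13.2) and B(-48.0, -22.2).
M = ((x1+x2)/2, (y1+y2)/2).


Mx = (23.3 - 48.0)/2 = -24.7/2 = -12.3500
My = (13.2 - 22.2)/2 = -9.0/2 = -4.5000

(-12.3500, -4.5000)


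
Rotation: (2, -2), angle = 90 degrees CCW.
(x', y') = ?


cos(90) = 0, sin(90) = 1
x' = 2*0 + 2*1 = 2
y' = 2*1 - 2*0 = 2

(2, 2)


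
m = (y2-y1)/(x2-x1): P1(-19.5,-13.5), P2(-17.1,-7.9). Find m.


dy = -7.9 + 13.5 = 5.6
dx = -17.1 + 19.5 = 2.4
m = 5.6/2.4 = 2.3333

m = 2.3333


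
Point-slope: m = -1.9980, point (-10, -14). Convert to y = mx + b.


y + 14 = -1.9980(x + 10)
y = -1.9980x - 14 + 1.9980*(-10)
y = -1.9980x - 33.9800

y = -1.9980x - 33.9800


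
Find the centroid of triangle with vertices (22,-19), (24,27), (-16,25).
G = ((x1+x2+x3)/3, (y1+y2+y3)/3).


Gx = (22+24- 16)/3 = 30/3 = 10.0000
Gy = (-19+27+25)/3 = 33/3 = 11.0000

G = (10.0000, 11.0000)


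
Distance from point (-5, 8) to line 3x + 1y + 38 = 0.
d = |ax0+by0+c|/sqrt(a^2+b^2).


|3*(-5) + 1*8 + 38| = |31| = 31
sqrt(9 + 1) = sqrt(10) = 3.1623
d = 31/sqrt(10) = 9.8031

9.8031


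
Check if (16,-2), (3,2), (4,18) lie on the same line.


16*(2-18) + 3*(18+ 2) + 4*(-2-2)
= -256 + 60 - 16 = -212

No, not collinear (determinant = -212)


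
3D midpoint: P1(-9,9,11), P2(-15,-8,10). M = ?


Mx = (-9- 15)/2 = -12.0000
My = (9- 8)/2 = 0.5000
Mz = (11+10)/2 = 10.5000

M = (-12.0000, 0.5000, 10.5000)


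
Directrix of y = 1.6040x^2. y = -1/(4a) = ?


a = 1.6040
1/(4a) = 0.1559
directrix: y = -0.1559 = -0.1559

y = -0.1559


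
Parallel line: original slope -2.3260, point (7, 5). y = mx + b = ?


Parallel lines have equal slopes.
m2 = -2.3260
b2 = 5 + 2.3260*7 = 21.2820

y = -2.3260x + 21.2820


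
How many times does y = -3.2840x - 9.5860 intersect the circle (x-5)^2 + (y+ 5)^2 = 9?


Substitute y = -3.2840x - 9.5860: (x-5)^2 + (-3.2840x- 9.5860+ 5)^2 = 9
Expand to Ax^2 + Bx + C = 0, where b-k = -4.586
A = 1+m^2 = 11.784656
B = 2(m(b-k) - h) = 2(-3.2840*(-4.586) - 5) = 20.120848
C = h^2 + (b-k)^2 - r^2 = 25 + 21.031396 - 9 = 37.031396
disc = B^2-4AC = 404.8485 - 1745.6091 = -1340.7606
disc < 0

0 intersection points


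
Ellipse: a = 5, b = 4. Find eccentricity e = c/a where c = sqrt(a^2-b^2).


c = sqrt(25-16) = sqrt(9) = 3.0000
e = c/a = 3/5 = 0.6000

e = 0.6000


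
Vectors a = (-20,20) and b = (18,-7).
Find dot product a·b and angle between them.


a·b = -20*18 + 20*(-7) = -360 - 140 = -500
|a| = sqrt(400+400) = 28.2843
|b| = sqrt(324+49) = 19.3132
cos(theta) = -500/(sqrt(800)*sqrt(373)) = -500/sqrt(298400) = -0.915315
theta = arccos(-500/sqrt(298400)) = 156.2505 degrees

a·b = -500, theta = 156.2505 deg


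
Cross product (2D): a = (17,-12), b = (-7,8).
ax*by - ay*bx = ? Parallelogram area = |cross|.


cross = 17*8 + 12*(-7) = 136 - 84 = 52
Parallelogram area = |52| = 52

cross = 52, parallelogram area = 52


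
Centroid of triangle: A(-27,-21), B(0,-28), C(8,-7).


Gx = (-27+0+8)/3 = -19/3 = -6.3333
Gy = (-21- 28- 7)/3 = -56/3 = -18.6667

G = (-6.3333, -18.6667)


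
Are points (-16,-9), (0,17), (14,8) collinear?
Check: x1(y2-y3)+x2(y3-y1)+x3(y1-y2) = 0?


-16*(17-8) + 0*(8+ 9) + 14*(-9-17)
= -144 + 0 - 364 = -508

No, not collinear (determinant = -508)


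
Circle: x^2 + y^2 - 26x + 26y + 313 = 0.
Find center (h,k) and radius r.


h = -D/2 = 26/2 = 13
k = -E/2 = -26/2 = -13
r^2 = h^2 + k^2 - F = 169 + 169 - 313 = 25
r = 5

Center (13, -13), radius = 5


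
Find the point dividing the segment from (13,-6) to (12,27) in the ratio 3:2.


Px = (3*12 + 2*13)/5 = 62/5 = 12.4000
Py = (3*27 + 2*(-6))/5 = 69/5 = 13.8000

P = (12.4000, 13.8000)


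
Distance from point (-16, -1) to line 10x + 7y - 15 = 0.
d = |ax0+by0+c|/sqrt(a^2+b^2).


|10*(-16) + 7*(-1) - 15| = |-182| = 182
sqrt(100 + 49) = sqrt(149) = 12.2066
d = 182/sqrt(149) = 14.9100

14.9100


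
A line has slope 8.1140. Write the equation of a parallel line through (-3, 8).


Parallel lines have equal slopes.
m2 = 8.1140
b2 = 8 - 8.1140*(-3) = 32.3420

y = 8.1140x + 32.3420


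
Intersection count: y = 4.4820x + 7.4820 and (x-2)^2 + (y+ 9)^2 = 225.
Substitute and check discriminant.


Substitute y = 4.4820x + 7.4820: (x-2)^2 + (4.4820x+7.4820+ 9)^2 = 225
Expand to Ax^2 + Bx + C = 0, where b-k = 16.482
A = 1+m^2 = 21.088324
B = 2(m(b-k) - h) = 2(4.4820*16.482 - 2) = 143.744648
C = h^2 + (b-k)^2 - r^2 = 4 + 271.656324 - 225 = 50.656324
disc = B^2-4AC = 20662.5238 - 4273.0279 = 16389.4959
disc > 0

2 intersection points


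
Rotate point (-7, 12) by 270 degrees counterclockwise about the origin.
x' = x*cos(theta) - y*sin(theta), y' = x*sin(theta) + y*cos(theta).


cos(270) = 0, sin(270) = -1
x' = -7*0 - 12*(-1) = 12
y' = -7*(-1) + 12*0 = 7

(12, 7)


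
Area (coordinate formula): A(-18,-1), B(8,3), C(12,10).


-18*(3-10) = 126
8*(10+ 1) = 88
12*(-1-3) = -48
sum = 166
Area = |166|/2 = 83.0000

83.0000 sq units


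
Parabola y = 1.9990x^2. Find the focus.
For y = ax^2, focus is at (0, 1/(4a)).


a = 1.9990
4a = 7.9960
focus = (0, 1/7.9960) = (0, 0.1251)

Focus = (0, 0.1251)


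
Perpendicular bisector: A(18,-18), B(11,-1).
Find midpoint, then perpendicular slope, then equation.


Midpoint = (14.5, -9.5)
Slope of AB = dy/dx = 17/(-7) = -2.4286
Perp slope = -dx/dy = 7/17 = 0.4118
b = My - (perp slope)*Mx = -9.5 + (-7*14.5)/17 = -9.5 - 5.9706 = -15.4706

y = 0.4118x - 15.4706


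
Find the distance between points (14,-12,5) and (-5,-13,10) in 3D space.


dx=-19, dy=-1, dz=5
d = sqrt(361+1+25) = sqrt(387) = 19.6723

19.6723


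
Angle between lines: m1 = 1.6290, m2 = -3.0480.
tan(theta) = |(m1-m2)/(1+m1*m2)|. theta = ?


m1-m2 = 4.677
1+m1*m2 = -3.965192
tan(theta) = |4.677/(-3.965192)| = 1.179514
theta = arctan(|4.677/(-3.965192)|) = 49.7085 degrees (acute angle)

49.7085 degrees


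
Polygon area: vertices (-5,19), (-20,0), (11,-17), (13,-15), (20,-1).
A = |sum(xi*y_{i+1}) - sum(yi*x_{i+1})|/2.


sum(xi*y_{i+1}) = -5*0 - 20*(-17) + 11*(-15) + 13*(-1) + 20*19 = 542
sum(yi*x_{i+1}) = 19*(-20) + 0*11 - 17*13 - 15*20 - 1*(-5) = -896
Area = |542 + 896|/2 = 1438/2 = 719.0000

719.0000 sq units


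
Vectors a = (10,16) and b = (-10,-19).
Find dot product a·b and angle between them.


a·b = 10*(-10) + 16*(-19) = -100 - 304 = -404
|a| = sqrt(100+256) = 18.8680
|b| = sqrt(100+361) = 21.4709
cos(theta) = -404/(sqrt(356)*sqrt(461)) = -404/sqrt(164116) = -0.997254
theta = arccos(-404/sqrt(164116)) = 175.7532 degrees

a·b = -404, theta = 175.7532 deg


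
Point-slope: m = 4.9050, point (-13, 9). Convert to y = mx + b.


y - 9 = 4.9050(x + 13)
y = 4.9050x + 9 - 4.9050*(-13)
y = 4.9050x + 72.7650

y = 4.9050x + 72.7650


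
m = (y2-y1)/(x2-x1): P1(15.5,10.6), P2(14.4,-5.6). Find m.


dy = -5.6 - 10.6 = -16.2
dx = 14.4 - 15.5 = -1.1
m = -16.2/(-1.1) = 14.7273

m = 14.7273


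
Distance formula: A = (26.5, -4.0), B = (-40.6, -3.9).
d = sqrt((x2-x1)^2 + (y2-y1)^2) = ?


dx = -40.6 - 26.5 = -67.1
dy = -3.9 + 4.0 = 0.1
d = sqrt(4502.41 + 0.01) = sqrt(4502.42) = 67.1001

67.1001


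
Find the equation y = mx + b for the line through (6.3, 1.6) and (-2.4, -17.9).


m = (-19.5)/(-8.7) = 2.2414
b = y1 - m*x1 = 1.6 - (-19.5*6.3)/(-8.7) = 1.6 - 14.1207 = -12.5207

y = 2.2414x - 12.5207


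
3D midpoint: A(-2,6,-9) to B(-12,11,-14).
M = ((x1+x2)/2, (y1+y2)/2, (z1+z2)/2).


Mx = (-2- 12)/2 = -7.0000
My = (6+11)/2 = 8.5000
Mz = (-9- 14)/2 = -11.5000

M = (-7.0000, 8.5000, -11.5000)


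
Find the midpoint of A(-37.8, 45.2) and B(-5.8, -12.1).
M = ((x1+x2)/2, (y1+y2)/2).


Mx = (-37.8 - 5.8)/2 = -43.6/2 = -21.8000
My = (45.2 - 12.1)/2 = 33.1/2 = 16.5500

(-21.8000, 16.5500)


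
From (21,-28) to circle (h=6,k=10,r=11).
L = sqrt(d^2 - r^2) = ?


d = sqrt((21-6)^2 + (-28-10)^2) = sqrt(225+1444) = 40.8534
L = sqrt(1669.0000 - 121) = sqrt(1548.0000) = 39.3446

39.3446


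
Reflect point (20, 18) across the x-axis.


Reflection rule for x-axis: (x, -y)
(20, 18) -> (20, -18)

(20, -18)


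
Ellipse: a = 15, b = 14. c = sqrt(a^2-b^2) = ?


c^2 = 15^2 - 14^2 = 225 - 196 = 29
c = sqrt(29) = 5.3852

c = 5.3852


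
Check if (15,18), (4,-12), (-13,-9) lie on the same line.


15*(-12+ 9) + 4*(-9-18) - 13*(18+ 12)
= -45 - 108 - 390 = -543

No, not collinear (determinant = -543)


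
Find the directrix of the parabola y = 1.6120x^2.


a = 1.6120
1/(4a) = 0.1551
directrix: y = -0.1551 = -0.1551

y = -0.1551


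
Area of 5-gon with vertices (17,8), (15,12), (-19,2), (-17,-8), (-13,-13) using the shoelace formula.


sum(xi*y_{i+1}) = 17*12 + 15*2 - 19*(-8) - 17*(-13) - 13*8 = 503
sum(yi*x_{i+1}) = 8*15 + 12*(-19) + 2*(-17) - 8*(-13) - 13*17 = -259
Area = |503 + 259|/2 = 762/2 = 381.0000

381.0000 sq units


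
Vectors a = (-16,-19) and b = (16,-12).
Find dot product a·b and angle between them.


a·b = -16*16 - 19*(-12) = -256 + 228 = -28
|a| = sqrt(256+361) = 24.8395
|b| = sqrt(256+144) = 20.0000
cos(theta) = -28/(sqrt(617)*sqrt(400)) = -28/sqrt(246800) = -0.056362
theta = arccos(-28/sqrt(246800)) = 93.2310 degrees

a·b = -28, theta = 93.2310 deg


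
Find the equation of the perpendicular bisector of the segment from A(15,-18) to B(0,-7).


Midpoint = (7.5, -12.5)
Slope of AB = dy/dx = 11/(-15) = -0.7333
Perp slope = -dx/dy = 15/11 = 1.3636
b = My - (perp slope)*Mx = -12.5 + (-15*7.5)/11 = -12.5 - 10.2273 = -22.7273

y = 1.3636x - 22.7273


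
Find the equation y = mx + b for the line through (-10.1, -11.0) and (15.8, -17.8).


m = (-6.8)/(25.9) = -0.2625
b = y1 - m*x1 = -11.0 - (-6.8*(-10.1))/(25.9) = -11.0 - 2.6517 = -13.6517

y = -0.2625x - 13.6517


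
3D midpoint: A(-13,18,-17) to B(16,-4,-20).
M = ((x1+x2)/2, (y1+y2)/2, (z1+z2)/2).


Mx = (-13+16)/2 = 1.5000
My = (18- 4)/2 = 7.0000
Mz = (-17- 20)/2 = -18.5000

M = (1.5000, 7.0000, -18.5000)


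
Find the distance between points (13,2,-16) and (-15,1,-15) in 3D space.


dx=-28, dy=-1, dz=1
d = sqrt(784+1+1) = sqrt(786) = 28.0357

28.0357


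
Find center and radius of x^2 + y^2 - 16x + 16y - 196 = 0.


h = -D/2 = 16/2 = 8
k = -E/2 = -16/2 = -8
r^2 = h^2 + k^2 - F = 64 + 64 + 196 = 324
r = 18

Center (8, -8), radius = 18


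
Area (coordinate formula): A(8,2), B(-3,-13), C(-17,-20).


8*(-13+ 20) = 56
-3*(-20-2) = 66
-17*(2+ 13) = -255
sum = -133
Area = |-133|/2 = 66.5000

66.5000 sq units


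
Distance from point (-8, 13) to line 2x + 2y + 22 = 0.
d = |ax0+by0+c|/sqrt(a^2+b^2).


|2*(-8) + 2*13 + 22| = |32| = 32
sqrt(4 + 4) = sqrt(8) = 2.8284
d = 32/sqrt(8) = 11.3137

11.3137


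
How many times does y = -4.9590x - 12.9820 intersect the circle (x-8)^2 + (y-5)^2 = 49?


Substitute y = -4.9590x - 12.9820: (x-8)^2 + (-4.9590x- 12.9820-5)^2 = 49
Expand to Ax^2 + Bx + C = 0, where b-k = -17.982
A = 1+m^2 = 25.591681
B = 2(m(b-k) - h) = 2(-4.9590*(-17.982) - 8) = 162.345476
C = h^2 + (b-k)^2 - r^2 = 64 + 323.352324 - 49 = 338.352324
disc = B^2-4AC = 26356.0536 - 34636.0190 = -8279.9654
disc < 0

0 intersection points


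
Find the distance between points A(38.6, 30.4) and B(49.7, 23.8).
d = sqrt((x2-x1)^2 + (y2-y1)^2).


dx = 49.7 - 38.6 = 11.1
dy = 23.8 - 30.4 = -6.6
d = sqrt(123.21 + 43.56) = sqrt(166.77) = 12.9139

12.9139


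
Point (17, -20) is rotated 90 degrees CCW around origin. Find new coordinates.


cos(90) = 0, sin(90) = 1
x' = 17*0 + 20*1 = 20
y' = 17*1 - 20*0 = 17

(20, 17)


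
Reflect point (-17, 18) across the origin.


Reflection rule for origin: (-x, -y)
(-17, 18) -> (17, -18)

(17, -18)


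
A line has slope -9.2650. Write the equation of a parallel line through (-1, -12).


Parallel lines have equal slopes.
m2 = -9.2650
b2 = -12 + 9.2650*(-1) = -21.2650

y = -9.2650x - 21.2650


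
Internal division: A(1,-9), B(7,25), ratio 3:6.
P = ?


Px = (3*7 + 6*1)/9 = 27/9 = 3.0000
Py = (3*25 + 6*(-9))/9 = 21/9 = 2.3333

P = (3.0000, 2.3333)


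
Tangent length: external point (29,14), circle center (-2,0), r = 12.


d = sqrt((29+ 2)^2 + (14-0)^2) = sqrt(961+196) = 34.0147
L = sqrt(1157.0000 - 144) = sqrt(1013.0000) = 31.8277

31.8277


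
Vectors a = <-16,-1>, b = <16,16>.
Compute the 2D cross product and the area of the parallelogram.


cross = -16*16 + 1*16 = -256 + 16 = -240
Parallelogram area = |-240| = 240

cross = -240, parallelogram area = 240


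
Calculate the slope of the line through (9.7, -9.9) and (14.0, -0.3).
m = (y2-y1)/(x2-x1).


dy = -0.3 + 9.9 = 9.6
dx = 14.0 - 9.7 = 4.3
m = 9.6/4.3 = 2.2326

m = 2.2326


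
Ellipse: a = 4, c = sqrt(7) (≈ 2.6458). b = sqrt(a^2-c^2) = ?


b^2 = 4^2 - (sqrt(7))^2 = 16 - 7 = 9
b = sqrt(9) = 3

b = 3


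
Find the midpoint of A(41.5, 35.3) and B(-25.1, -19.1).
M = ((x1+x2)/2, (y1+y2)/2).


Mx = (41.5 - 25.1)/2 = 16.4/2 = 8.2000
My = (35.3 - 19.1)/2 = 16.2/2 = 8.1000

(8.2000, 8.1000)


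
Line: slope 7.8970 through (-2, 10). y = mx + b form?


y - 10 = 7.8970(x + 2)
y = 7.8970x + 10 - 7.8970*(-2)
y = 7.8970x + 25.7940

y = 7.8970x + 25.7940


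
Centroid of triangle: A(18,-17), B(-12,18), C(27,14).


Gx = (18- 12+27)/3 = 33/3 = 11.0000
Gy = (-17+18+14)/3 = 15/3 = 5.0000

G = (11.0000, 5.0000)


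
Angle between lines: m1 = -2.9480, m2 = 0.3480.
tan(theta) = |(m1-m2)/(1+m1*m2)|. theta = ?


m1-m2 = -3.296
1+m1*m2 = -0.025904
tan(theta) = |-3.296/(-0.025904)| = 127.239036
theta = arctan(|-3.296/(-0.025904)|) = 89.5497 degrees (acute angle)

89.5497 degrees


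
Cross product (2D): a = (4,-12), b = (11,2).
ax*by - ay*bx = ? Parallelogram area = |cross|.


cross = 4*2 + 12*11 = 8 + 132 = 140
Parallelogram area = |140| = 140

cross = 140, parallelogram area = 140


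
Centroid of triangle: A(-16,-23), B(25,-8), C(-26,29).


Gx = (-16+25- 26)/3 = -17/3 = -5.6667
Gy = (-23- 8+29)/3 = -2/3 = -0.6667

G = (-5.6667, -0.6667)


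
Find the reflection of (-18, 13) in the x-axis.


Reflection rule for x-axis: (x, -y)
(-18, 13) -> (-18, -13)

(-18, -13)


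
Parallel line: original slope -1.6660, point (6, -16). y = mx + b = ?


Parallel lines have equal slopes.
m2 = -1.6660
b2 = -16 + 1.6660*6 = -6.0040

y = -1.6660x - 6.0040


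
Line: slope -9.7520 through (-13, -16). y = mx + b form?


y + 16 = -9.7520(x + 13)
y = -9.7520x - 16 + 9.7520*(-13)
y = -9.7520x - 142.7760

y = -9.7520x - 142.7760


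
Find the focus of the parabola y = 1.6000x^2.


a = 1.6000
4a = 6.4000
focus = (0, 1/6.4000) = (0, 0.1562)

Focus = (0, 0.1562)


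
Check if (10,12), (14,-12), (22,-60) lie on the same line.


10*(-12+ 60) + 14*(-60-12) + 22*(12+ 12)
= 480 - 1008 + 528 = 0

Yes, collinear (determinant = 0)


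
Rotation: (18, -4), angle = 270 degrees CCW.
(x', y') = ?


cos(270) = 0, sin(270) = -1
x' = 18*0 + 4*(-1) = -4
y' = 18*(-1) - 4*0 = -18

(-4, -18)


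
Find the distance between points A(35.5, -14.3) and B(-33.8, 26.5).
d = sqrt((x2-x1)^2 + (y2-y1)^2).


dx = -33.8 - 35.5 = -69.3
dy = 26.5 + 14.3 = 40.8
d = sqrt(4802.49 + 1664.64) = sqrt(6467.13) = 80.4185

80.4185


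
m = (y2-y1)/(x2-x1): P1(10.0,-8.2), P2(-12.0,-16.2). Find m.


dy = -16.2 + 8.2 = -8.0
dx = -12.0 - 10.0 = -22.0
m = -8.0/(-22.0) = 0.3636

m = 0.3636


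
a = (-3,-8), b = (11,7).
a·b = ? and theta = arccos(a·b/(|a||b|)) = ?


a·b = -3*11 - 8*7 = -33 - 56 = -89
|a| = sqrt(9+64) = 8.5440
|b| = sqrt(121+49) = 13.0384
cos(theta) = -89/(sqrt(73)*sqrt(170)) = -89/sqrt(12410) = -0.798922
theta = arccos(-89/sqrt(12410)) = 143.0272 degrees

a·b = -89, theta = 143.0272 deg


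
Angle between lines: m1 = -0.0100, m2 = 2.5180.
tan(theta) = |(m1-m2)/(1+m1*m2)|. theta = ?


m1-m2 = -2.528
1+m1*m2 = 0.97482
tan(theta) = |-2.528/0.97482| = 2.593299
theta = arctan(|-2.528/0.97482|) = 68.9129 degrees (acute angle)

68.9129 degrees


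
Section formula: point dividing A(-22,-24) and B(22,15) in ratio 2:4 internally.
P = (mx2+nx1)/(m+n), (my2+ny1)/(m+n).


Px = (2*22 + 4*(-22))/6 = -44/6 = -7.3333
Py = (2*15 + 4*(-24))/6 = -66/6 = -11.0000

P = (-7.3333, -11.0000)


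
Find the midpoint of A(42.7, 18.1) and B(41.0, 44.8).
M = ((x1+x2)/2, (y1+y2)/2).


Mx = (42.7 + 41.0)/2 = 83.7/2 = 41.8500
My = (18.1 + 44.8)/2 = 62.9/2 = 31.4500

(41.8500, 31.4500)


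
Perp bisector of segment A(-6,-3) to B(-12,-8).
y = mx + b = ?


Midpoint = (-9, -5.5)
Slope of AB = dy/dx = -5/(-6) = 0.8333
Perp slope = -dx/dy = -6/5 = -1.2000
b = My - (perp slope)*Mx = -5.5 + (-6*(-9))/(-5) = -5.5 - 10.8000 = -16.3000

y = -1.2000x - 16.3000


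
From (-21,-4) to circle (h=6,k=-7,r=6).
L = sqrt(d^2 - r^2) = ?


d = sqrt((-21-6)^2 + (-4+ 7)^2) = sqrt(729+9) = 27.1662
L = sqrt(738.0000 - 36) = sqrt(702.0000) = 26.4953

26.4953


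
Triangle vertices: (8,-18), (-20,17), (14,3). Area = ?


8*(17-3) = 112
-20*(3+ 18) = -420
14*(-18-17) = -490
sum = -798
Area = |-798|/2 = 399.0000

399.0000 sq units


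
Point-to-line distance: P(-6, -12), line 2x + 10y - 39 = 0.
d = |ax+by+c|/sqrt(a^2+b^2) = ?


|2*(-6) + 10*(-12) - 39| = |-171| = 171
sqrt(4 + 100) = sqrt(104) = 10.1980
d = 171/sqrt(104) = 16.7679

16.7679


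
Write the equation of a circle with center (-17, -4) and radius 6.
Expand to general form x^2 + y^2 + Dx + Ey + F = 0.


(x+ 17)^2 + (y+ 4)^2 = 6^2
D = -2h = 34, E = -2k = 8
F = h^2+k^2-r^2 = 289+16-36 = 269

x^2 + y^2 + 34x + 8y + 269 = 0


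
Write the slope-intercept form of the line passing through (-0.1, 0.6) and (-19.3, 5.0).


m = (4.4)/(-19.2) = -0.2292
b = y1 - m*x1 = 0.6 - (4.4*(-0.1))/(-19.2) = 0.6 - 0.0229 = 0.5771

y = -0.2292x + 0.5771


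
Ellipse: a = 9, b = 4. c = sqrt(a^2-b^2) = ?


c^2 = 9^2 - 4^2 = 81 - 16 = 65
c = sqrt(65) = 8.0623

c = 8.0623


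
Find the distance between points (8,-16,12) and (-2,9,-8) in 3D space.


dx=-10, dy=25, dz=-20
d = sqrt(100+625+400) = sqrt(1125) = 33.5410

33.5410


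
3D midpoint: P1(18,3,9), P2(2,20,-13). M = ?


Mx = (18+2)/2 = 10.0000
My = (3+20)/2 = 11.5000
Mz = (9- 13)/2 = -2.0000

M = (10.0000, 11.5000, -2.0000)


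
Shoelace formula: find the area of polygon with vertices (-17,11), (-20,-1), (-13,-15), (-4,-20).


sum(xi*y_{i+1}) = -17*(-1) - 20*(-15) - 13*(-20) - 4*11 = 533
sum(yi*x_{i+1}) = 11*(-20) - 1*(-13) - 15*(-4) - 20*(-17) = 193
Area = |533 - 193|/2 = 340/2 = 170.0000

170.0000 sq units


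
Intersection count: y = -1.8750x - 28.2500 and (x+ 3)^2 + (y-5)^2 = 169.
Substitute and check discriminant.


Substitute y = -1.8750x - 28.2500: (x+ 3)^2 + (-1.8750x- 28.2500-5)^2 = 169
Expand to Ax^2 + Bx + C = 0, where b-k = -33.25
A = 1+m^2 = 4.515625
B = 2(m(b-k) - h) = 2(-1.8750*(-33.25) + 3) = 130.6875
C = h^2 + (b-k)^2 - r^2 = 9 + 1105.5625 - 169 = 945.5625
disc = B^2-4AC = 17079.2227 - 17079.2227 = 0
disc = 0

1 intersection point (tangent)


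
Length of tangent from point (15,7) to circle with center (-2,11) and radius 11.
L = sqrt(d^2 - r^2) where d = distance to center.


d = sqrt((15+ 2)^2 + (7-11)^2) = sqrt(289+16) = 17.4642
L = sqrt(305.0000 - 121) = sqrt(184.0000) = 13.5647

13.5647


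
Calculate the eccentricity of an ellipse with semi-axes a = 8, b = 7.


c = sqrt(64-49) = sqrt(15) = 3.8730
e = c/a = sqrt(15)/8 = 0.4841

e = 0.4841


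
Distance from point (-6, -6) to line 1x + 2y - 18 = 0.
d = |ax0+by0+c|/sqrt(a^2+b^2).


|1*(-6) + 2*(-6) - 18| = |-36| = 36
sqrt(1 + 4) = sqrt(5) = 2.2361
d = 36/sqrt(5) = 16.0997

16.0997


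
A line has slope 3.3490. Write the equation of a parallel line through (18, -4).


Parallel lines have equal slopes.
m2 = 3.3490
b2 = -4 - 3.3490*18 = -64.2820

y = 3.3490x - 64.2820


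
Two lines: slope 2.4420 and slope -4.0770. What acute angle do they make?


m1-m2 = 6.519
1+m1*m2 = -8.956034
tan(theta) = |6.519/(-8.956034)| = 0.727889
theta = arctan(|6.519/(-8.956034)|) = 36.0505 degrees (acute angle)

36.0505 degrees


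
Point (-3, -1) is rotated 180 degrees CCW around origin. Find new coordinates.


cos(180) = -1, sin(180) = 0
x' = -3*(-1) + 1*0 = 3
y' = -3*0 - 1*(-1) = 1

(3, 1)


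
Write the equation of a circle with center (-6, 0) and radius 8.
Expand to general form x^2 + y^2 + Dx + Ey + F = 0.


(x+ 6)^2 + (y-0)^2 = 8^2
D = -2h = 12, E = -2k = 0
F = h^2+k^2-r^2 = 36+0-64 = -28

x^2 + y^2 + 12x - 28 = 0


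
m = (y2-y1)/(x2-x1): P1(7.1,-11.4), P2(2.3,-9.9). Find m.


dy = -9.9 + 11.4 = 1.5
dx = 2.3 - 7.1 = -4.8
m = 1.5/(-4.8) = -0.3125

m = -0.3125


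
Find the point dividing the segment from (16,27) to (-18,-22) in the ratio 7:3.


Px = (7*(-18) + 3*16)/10 = -78/10 = -7.8000
Py = (7*(-22) + 3*27)/10 = -73/10 = -7.3000

P = (-7.8000, -7.3000)


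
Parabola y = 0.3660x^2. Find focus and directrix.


a = 0.3660
1/(4a) = 0.6831
Focus = (0, 0.6831)
Directrix: y = -0.6831

Focus = (0, 0.6831), Directrix: y = -0.6831


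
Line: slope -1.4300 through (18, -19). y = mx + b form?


y + 19 = -1.4300(x - 18)
y = -1.4300x - 19 + 1.4300*18
y = -1.4300x + 6.7400

y = -1.4300x + 6.7400


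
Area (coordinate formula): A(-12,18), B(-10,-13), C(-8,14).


-12*(-13-14) = 324
-10*(14-18) = 40
-8*(18+ 13) = -248
sum = 116
Area = |116|/2 = 58.0000

58.0000 sq units


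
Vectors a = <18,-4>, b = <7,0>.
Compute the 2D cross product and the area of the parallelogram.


cross = 18*0 + 4*7 = 0 + 28 = 28
Parallelogram area = |28| = 28

cross = 28, parallelogram area = 28


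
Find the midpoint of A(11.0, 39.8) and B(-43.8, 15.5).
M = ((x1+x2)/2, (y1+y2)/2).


Mx = (11.0 - 43.8)/2 = -32.8/2 = -16.4000
My = (39.8 + 15.5)/2 = 55.3/2 = 27.6500

(-16.4000, 27.6500)


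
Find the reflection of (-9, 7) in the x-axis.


Reflection rule for x-axis: (x, -y)
(-9, 7) -> (-9, -7)

(-9, -7)


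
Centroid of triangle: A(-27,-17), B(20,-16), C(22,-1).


Gx = (-27+20+22)/3 = 15/3 = 5.0000
Gy = (-17- 16- 1)/3 = -34/3 = -11.3333

G = (5.0000, -11.3333)


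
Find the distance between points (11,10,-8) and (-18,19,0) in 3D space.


dx=-29, dy=9, dz=8
d = sqrt(841+81+64) = sqrt(986) = 31.4006

31.4006


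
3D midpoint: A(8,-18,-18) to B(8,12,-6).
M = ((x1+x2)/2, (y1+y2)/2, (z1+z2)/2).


Mx = (8+8)/2 = 8.0000
My = (-18+12)/2 = -3.0000
Mz = (-18- 6)/2 = -12.0000

M = (8.0000, -3.0000, -12.0000)


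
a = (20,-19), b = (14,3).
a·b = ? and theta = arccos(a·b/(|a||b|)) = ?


a·b = 20*14 - 19*3 = 280 - 57 = 223
|a| = sqrt(400+361) = 27.5862
|b| = sqrt(196+9) = 14.3178
cos(theta) = 223/(sqrt(761)*sqrt(205)) = 223/sqrt(156005) = 0.564593
theta = arccos(223/sqrt(156005)) = 55.6260 degrees

a·b = 223, theta = 55.6260 deg


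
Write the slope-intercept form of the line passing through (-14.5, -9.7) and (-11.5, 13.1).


m = (22.8)/(3.0) = 7.6000
b = y1 - m*x1 = -9.7 - (22.8*(-14.5))/(3.0) = -9.7 + 110.2000 = 100.5000

y = 7.6000x + 100.5000


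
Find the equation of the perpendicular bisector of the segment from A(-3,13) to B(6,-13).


Midpoint = (1.5, 0)
Slope of AB = dy/dx = -26/9 = -2.8889
Perp slope = -dx/dy = 9/26 = 0.3462
b = My - (perp slope)*Mx = 0 + (9*1.5)/(-26) = 0 - 0.5192 = -0.5192

y = 0.3462x - 0.5192


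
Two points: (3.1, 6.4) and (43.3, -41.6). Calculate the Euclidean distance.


dx = 43.3 - 3.1 = 40.2
dy = -41.6 - 6.4 = -48.0
d = sqrt(1616.04 + 2304.0) = sqrt(3920.04) = 62.6102

62.6102


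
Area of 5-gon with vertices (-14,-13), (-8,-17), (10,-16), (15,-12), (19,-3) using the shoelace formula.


sum(xi*y_{i+1}) = -14*(-17) - 8*(-16) + 10*(-12) + 15*(-3) + 19*(-13) = -46
sum(yi*x_{i+1}) = -13*(-8) - 17*10 - 16*15 - 12*19 - 3*(-14) = -492
Area = |-46 + 492|/2 = 446/2 = 223.0000

223.0000 sq units


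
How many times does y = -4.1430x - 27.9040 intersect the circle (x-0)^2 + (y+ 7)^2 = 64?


Substitute y = -4.1430x - 27.9040: (x-0)^2 + (-4.1430x- 27.9040+ 7)^2 = 64
Expand to Ax^2 + Bx + C = 0, where b-k = -20.904
A = 1+m^2 = 18.164449
B = 2(m(b-k) - h) = 2(-4.1430*(-20.904) - 0) = 173.210544
C = h^2 + (b-k)^2 - r^2 = 0 + 436.977216 - 64 = 372.977216
disc = B^2-4AC = 30001.8926 - 27099.7025 = 2902.1901
disc > 0

2 intersection points


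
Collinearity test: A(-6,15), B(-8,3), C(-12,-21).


-6*(3+ 21) - 8*(-21-15) - 12*(15-3)
= -144 + 288 - 144 = 0

Yes, collinear (determinant = 0)


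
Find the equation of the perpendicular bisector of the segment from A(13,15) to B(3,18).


Midpoint = (8, 16.5)
Slope of AB = dy/dx = 3/(-10) = -0.3000
Perp slope = -dx/dy = 10/3 = 3.3333
b = My - (perp slope)*Mx = 16.5 + (-10*8)/3 = 16.5 - 26.6667 = -10.1667

y = 3.3333x - 10.1667


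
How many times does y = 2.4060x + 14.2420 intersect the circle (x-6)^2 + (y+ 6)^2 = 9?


Substitute y = 2.4060x + 14.2420: (x-6)^2 + (2.4060x+14.2420+ 6)^2 = 9
Expand to Ax^2 + Bx + C = 0, where b-k = 20.242
A = 1+m^2 = 6.788836
B = 2(m(b-k) - h) = 2(2.4060*20.242 - 6) = 85.404504
C = h^2 + (b-k)^2 - r^2 = 36 + 409.738564 - 9 = 436.738564
disc = B^2-4AC = 7293.9293 - 11859.7859 = -4565.8566
disc < 0

0 intersection points


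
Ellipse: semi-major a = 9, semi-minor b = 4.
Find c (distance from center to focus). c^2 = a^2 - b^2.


c^2 = 9^2 - 4^2 = 81 - 16 = 65
c = sqrt(65) = 8.0623

c = 8.0623


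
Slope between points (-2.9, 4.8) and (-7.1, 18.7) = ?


dy = 18.7 - 4.8 = 13.9
dx = -7.1 + 2.9 = -4.2
m = 13.9/(-4.2) = -3.3095

m = -3.3095


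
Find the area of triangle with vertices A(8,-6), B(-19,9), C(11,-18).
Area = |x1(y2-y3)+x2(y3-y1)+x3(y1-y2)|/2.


8*(9+ 18) = 216
-19*(-18+ 6) = 228
11*(-6-9) = -165
sum = 279
Area = |279|/2 = 139.5000

139.5000 sq units


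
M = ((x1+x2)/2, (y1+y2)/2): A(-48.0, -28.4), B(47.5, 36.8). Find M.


Mx = (-48.0 + 47.5)/2 = -0.5/2 = -0.2500
My = (-28.4 + 36.8)/2 = 8.4/2 = 4.2000

(-0.2500, 4.2000)


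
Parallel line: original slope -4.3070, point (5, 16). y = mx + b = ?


Parallel lines have equal slopes.
m2 = -4.3070
b2 = 16 + 4.3070*5 = 37.5350

y = -4.3070x + 37.5350


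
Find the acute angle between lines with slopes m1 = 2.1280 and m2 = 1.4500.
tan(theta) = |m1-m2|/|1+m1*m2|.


m1-m2 = 0.678
1+m1*m2 = 4.0856
tan(theta) = |0.678/4.0856| = 0.165949
theta = arctan(|0.678/4.0856|) = 9.4223 degrees (acute angle)

9.4223 degrees


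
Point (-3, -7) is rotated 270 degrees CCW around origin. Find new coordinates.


cos(270) = 0, sin(270) = -1
x' = -3*0 + 7*(-1) = -7
y' = -3*(-1) - 7*0 = 3

(-7, 3)


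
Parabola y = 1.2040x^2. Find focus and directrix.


a = 1.2040
1/(4a) = 0.2076
Focus = (0, 0.2076)
Directrix: y = -0.2076

Focus = (0, 0.2076), Directrix: y = -0.2076


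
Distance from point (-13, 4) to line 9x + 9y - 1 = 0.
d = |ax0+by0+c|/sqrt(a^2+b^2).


|9*(-13) + 9*4 - 1| = |-82| = 82
sqrt(81 + 81) = sqrt(162) = 12.7279
d = 82/sqrt(162) = 6.4425

6.4425


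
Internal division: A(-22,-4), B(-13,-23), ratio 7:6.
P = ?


Px = (7*(-13) + 6*(-22))/13 = -223/13 = -17.1538
Py = (7*(-23) + 6*(-4))/13 = -185/13 = -14.2308

P = (-17.1538, -14.2308)


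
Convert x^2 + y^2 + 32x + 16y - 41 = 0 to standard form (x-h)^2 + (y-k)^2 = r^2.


h = -D/2 = -32/2 = -16
k = -E/2 = -16/2 = -8
r^2 = h^2 + k^2 - F = 256 + 64 + 41 = 361
r = 19

Center (-16, -8), radius = 19


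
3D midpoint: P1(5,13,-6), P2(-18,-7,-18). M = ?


Mx = (5- 18)/2 = -6.5000
My = (13- 7)/2 = 3.0000
Mz = (-6- 18)/2 = -12.0000

M = (-6.5000, 3.0000, -12.0000)


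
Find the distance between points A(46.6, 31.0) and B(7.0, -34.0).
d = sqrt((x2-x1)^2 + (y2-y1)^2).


dx = 7.0 - 46.6 = -39.6
dy = -34.0 - 31.0 = -65.0
d = sqrt(1568.16 + 4225.0) = sqrt(5793.16) = 76.1128

76.1128


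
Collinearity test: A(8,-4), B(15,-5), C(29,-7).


8*(-5+ 7) + 15*(-7+ 4) + 29*(-4+ 5)
= 16 - 45 + 29 = 0

Yes, collinear (determinant = 0)


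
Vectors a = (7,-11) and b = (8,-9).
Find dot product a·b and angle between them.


a·b = 7*8 - 11*(-9) = 56 + 99 = 155
|a| = sqrt(49+121) = 13.0384
|b| = sqrt(64+81) = 12.0416
cos(theta) = 155/(sqrt(170)*sqrt(145)) = 155/sqrt(24650) = 0.987241
theta = arccos(155/sqrt(24650)) = 9.1623 degrees

a·b = 155, theta = 9.1623 deg


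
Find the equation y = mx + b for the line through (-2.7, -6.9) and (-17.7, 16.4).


m = (23.3)/(-15.0) = -1.5533
b = y1 - m*x1 = -6.9 - (23.3*(-2.7))/(-15.0) = -6.9 - 4.1940 = -11.0940

y = -1.5533x - 11.0940
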